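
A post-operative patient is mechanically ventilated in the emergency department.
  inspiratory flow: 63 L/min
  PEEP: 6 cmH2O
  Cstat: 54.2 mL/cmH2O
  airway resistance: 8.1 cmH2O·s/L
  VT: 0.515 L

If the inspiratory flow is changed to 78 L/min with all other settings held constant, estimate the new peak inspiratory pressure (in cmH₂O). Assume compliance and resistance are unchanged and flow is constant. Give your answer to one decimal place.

Flow: 63 L/min ÷ 60 = 1.05 L/s.
New flow: 78 L/min ÷ 60 = 1.3 L/s.
PIP = Vt/C + R·V̇ + PEEP (constant-flow equation of motion).
Only the resistive term changes: ΔPIP = R × ΔV̇ = 8.1 × (1.3 − 1.05) = 8.1 × 0.25 = 2.025 cmH2O.
Original PIP = 515/54.2 + 8.1×1.05 + 6 = 24.007 cmH2O; new PIP = 24.007 + (2.025) = 26.032 cmH2O.

26.0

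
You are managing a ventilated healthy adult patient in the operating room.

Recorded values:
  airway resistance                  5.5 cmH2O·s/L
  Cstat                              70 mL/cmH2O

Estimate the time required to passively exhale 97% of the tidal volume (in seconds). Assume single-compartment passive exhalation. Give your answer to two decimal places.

1.35

τ = R × C = 5.5 × 70 mL/cmH2O = 5.5 × 0.070 L/cmH2O = 0.385 s.
Exhaled fraction f = 1 − e^(−t/τ) → t = −τ·ln(1 − f) = −0.385·ln(0.03) = 1.35 s.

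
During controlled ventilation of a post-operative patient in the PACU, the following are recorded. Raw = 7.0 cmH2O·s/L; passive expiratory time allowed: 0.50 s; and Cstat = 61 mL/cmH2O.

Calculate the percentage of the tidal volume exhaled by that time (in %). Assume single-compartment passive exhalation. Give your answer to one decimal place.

τ = R × C = 7.0 × 61 mL/cmH2O = 7.0 × 0.061 L/cmH2O = 0.427 s.
Passive exhalation: V(t)/V₀ = e^(−t/τ) = e^(−0.50/0.427) = 0.3101.
Fraction exhaled = 1 − 0.3101 = 0.6899 → 68.99%.

69.0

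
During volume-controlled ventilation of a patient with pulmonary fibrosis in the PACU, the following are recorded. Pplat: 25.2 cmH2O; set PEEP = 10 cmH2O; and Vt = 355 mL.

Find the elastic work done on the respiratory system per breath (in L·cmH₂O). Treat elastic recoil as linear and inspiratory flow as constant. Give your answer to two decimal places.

Elastic work ≈ ½ × (Pplat − PEEP) × Vt = 0.5 × (25.2 − 10) × 0.355 L = 0.5 × 15.2 × 0.355 = 2.698 L·cmH2O.

2.70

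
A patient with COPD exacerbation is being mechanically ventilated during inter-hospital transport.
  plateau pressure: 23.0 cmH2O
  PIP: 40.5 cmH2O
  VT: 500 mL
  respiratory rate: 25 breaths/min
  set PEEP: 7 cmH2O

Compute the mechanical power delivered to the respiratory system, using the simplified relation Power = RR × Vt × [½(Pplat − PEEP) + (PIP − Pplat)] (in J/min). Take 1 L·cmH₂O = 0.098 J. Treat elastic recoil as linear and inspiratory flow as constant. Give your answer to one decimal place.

31.2

Per-breath work = Vt × [½(Pplat−PEEP) + (PIP−Pplat)] = 0.500 × [0.5×16.0 + 17.5] = 0.500 × 25.5 = 12.75 L·cmH2O.
Power = 25 × 12.75 = 318.75 L·cmH2O/min.
× 0.098 J/(L·cmH2O) → 31.238 J/min.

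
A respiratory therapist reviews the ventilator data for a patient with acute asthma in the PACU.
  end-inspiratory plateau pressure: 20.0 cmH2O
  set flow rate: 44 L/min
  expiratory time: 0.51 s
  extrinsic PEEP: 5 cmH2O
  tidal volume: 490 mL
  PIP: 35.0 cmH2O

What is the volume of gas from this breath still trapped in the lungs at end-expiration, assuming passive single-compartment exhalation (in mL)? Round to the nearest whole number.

Flow: 44 L/min ÷ 60 = 0.7333 L/s.
R = (PIP − Pplat)/V̇ = (35.0 − 20.0) / 0.7333 = 15.0/0.7333 = 20.455 cmH2O·s/L.
C = Vt/(Pplat − PEEP) = 490.0 / (20.0 − 5) = 490.0/15.0 = 32.667 mL/cmH2O.
τ = R × C = 20.455 × 0.03267 L/cmH2O = 0.6683 s.
Fraction remaining = e^(−Te/τ) = e^(−0.51/0.6683) = 0.4662.
Trapped volume = 490.0 × 0.4662 = 228.44 mL.

228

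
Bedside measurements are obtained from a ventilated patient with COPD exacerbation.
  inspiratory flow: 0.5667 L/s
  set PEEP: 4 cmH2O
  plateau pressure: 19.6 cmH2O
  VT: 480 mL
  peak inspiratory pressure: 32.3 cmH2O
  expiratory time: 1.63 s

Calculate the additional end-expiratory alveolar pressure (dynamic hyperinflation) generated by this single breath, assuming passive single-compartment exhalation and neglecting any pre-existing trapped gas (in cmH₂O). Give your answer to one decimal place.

1.5

R = (PIP − Pplat)/V̇ = (32.3 − 19.6) / 0.5667 = 12.7/0.5667 = 22.41 cmH2O·s/L.
C = Vt/(Pplat − PEEP) = 480.0 / (19.6 − 4) = 480.0/15.6 = 30.769 mL/cmH2O.
τ = R × C = 22.41 × 0.03077 L/cmH2O = 0.6896 s.
Fraction remaining = e^(−Te/τ) = e^(−1.63/0.6896) = 0.09407; trapped volume = 480.0 × 0.09407 = 45.154 mL.
Additional alveolar pressure from trapping ≈ V_trapped / C = 45.154 / 30.769 = 1.468 cmH2O.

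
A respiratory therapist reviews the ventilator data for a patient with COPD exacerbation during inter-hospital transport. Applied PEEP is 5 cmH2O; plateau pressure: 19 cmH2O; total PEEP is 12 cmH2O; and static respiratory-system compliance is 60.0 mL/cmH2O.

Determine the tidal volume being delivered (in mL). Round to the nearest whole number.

420

End-expiratory occlusion gives total PEEP = 12 cmH2O (intrinsic PEEP = 12 − 5 = 7). Use total PEEP for the elastic gradient.
Vt = Cstat × (Pplat − PEEPtotal) = 60.0 × (19 − 12) = 60.0 × 7.0 = 420.0 mL.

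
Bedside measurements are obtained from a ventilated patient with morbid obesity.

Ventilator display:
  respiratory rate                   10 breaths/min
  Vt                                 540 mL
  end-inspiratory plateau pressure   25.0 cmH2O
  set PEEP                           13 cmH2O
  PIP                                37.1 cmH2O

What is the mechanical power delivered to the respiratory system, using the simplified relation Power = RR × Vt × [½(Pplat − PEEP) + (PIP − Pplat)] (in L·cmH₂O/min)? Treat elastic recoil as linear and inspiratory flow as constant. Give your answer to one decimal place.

Per-breath work = Vt × [½(Pplat−PEEP) + (PIP−Pplat)] = 0.540 × [0.5×12.0 + 12.1] = 0.540 × 18.1 = 9.774 L·cmH2O.
Power = 10 × 9.774 = 97.74 L·cmH2O/min.

97.7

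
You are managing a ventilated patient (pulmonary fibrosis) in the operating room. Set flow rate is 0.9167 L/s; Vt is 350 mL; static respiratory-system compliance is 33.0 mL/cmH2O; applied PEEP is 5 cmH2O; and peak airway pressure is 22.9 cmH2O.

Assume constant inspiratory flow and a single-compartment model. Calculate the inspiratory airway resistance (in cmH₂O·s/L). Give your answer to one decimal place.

8.0

Equation of motion (constant flow): PIP = Vt/C + R·V̇ + PEEP.
R·V̇ = PIP − Vt/C − PEEP = 22.9 − 350/33.0 − 5 = 22.9 − 10.606 − 5 = 7.294 cmH2O.
R = 7.294 / 0.9167 = 7.957 cmH2O·s/L.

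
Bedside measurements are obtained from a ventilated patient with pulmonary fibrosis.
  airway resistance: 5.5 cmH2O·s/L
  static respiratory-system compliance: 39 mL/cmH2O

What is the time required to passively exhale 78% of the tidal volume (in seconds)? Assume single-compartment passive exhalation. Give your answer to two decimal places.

0.32

τ = R × C = 5.5 × 39 mL/cmH2O = 5.5 × 0.039 L/cmH2O = 0.2145 s.
Exhaled fraction f = 1 − e^(−t/τ) → t = −τ·ln(1 − f) = −0.2145·ln(0.22) = 0.3248 s.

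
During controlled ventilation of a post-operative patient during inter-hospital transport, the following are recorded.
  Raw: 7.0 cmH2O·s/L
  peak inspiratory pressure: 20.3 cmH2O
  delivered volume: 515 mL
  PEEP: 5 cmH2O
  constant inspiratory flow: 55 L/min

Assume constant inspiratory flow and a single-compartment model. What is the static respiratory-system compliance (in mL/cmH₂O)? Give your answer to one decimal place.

58.0

Flow: 55 L/min ÷ 60 = 0.9167 L/s.
Equation of motion (constant flow): PIP = Vt/C + R·V̇ + PEEP.
Vt/C = PIP − R·V̇ − PEEP = 20.3 − 7.0×0.9167 − 5 = 20.3 − 6.417 − 5 = 8.883 cmH2O.
C = Vt / 8.883 = 515 / 8.883 = 57.976 mL/cmH2O.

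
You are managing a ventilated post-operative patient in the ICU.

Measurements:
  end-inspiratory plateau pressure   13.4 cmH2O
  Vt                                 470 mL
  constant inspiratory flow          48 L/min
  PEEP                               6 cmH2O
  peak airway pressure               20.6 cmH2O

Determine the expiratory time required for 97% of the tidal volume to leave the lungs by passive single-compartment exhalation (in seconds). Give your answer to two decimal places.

Flow: 48 L/min ÷ 60 = 0.8 L/s.
R = (PIP − Pplat)/V̇ = (20.6 − 13.4) / 0.8 = 7.2/0.8 = 9.0 cmH2O·s/L.
C = Vt/(Pplat − PEEP) = 470.0 / (13.4 − 6) = 470.0/7.4 = 63.514 mL/cmH2O.
τ = R × C = 9.0 × 0.06351 L/cmH2O = 0.5716 s.
t = −τ·ln(1 − 0.97) = −0.5716·ln(0.03) = 2.004 s.

2.00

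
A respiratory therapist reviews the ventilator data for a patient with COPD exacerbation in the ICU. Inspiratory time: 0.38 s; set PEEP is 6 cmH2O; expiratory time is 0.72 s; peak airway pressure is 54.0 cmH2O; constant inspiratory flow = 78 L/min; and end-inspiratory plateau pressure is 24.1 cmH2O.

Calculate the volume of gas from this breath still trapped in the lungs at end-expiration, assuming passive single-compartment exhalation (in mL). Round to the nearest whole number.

Flow: 78 L/min ÷ 60 = 1.3 L/s.
Vt = flow × Ti = 1.3 L/s × 0.38 s × 1000 mL/L = 494.0 mL.
R = (PIP − Pplat)/V̇ = (54.0 − 24.1) / 1.3 = 29.9/1.3 = 23.0 cmH2O·s/L.
C = Vt/(Pplat − PEEP) = 494.0 / (24.1 − 6) = 494.0/18.1 = 27.293 mL/cmH2O.
τ = R × C = 23.0 × 0.02729 L/cmH2O = 0.6277 s.
Fraction remaining = e^(−Te/τ) = e^(−0.72/0.6277) = 0.3176.
Trapped volume = 494.0 × 0.3176 = 156.89 mL.

157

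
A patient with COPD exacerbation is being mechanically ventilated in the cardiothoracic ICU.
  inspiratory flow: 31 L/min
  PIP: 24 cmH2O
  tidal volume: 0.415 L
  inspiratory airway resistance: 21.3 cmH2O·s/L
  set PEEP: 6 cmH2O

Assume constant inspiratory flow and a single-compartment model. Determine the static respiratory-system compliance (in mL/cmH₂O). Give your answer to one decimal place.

Flow: 31 L/min ÷ 60 = 0.5167 L/s.
Equation of motion (constant flow): PIP = Vt/C + R·V̇ + PEEP.
Vt/C = PIP − R·V̇ − PEEP = 24 − 21.3×0.5167 − 6 = 24 − 11.006 − 6 = 6.994 cmH2O.
C = Vt / 6.994 = 415 / 6.994 = 59.337 mL/cmH2O.

59.3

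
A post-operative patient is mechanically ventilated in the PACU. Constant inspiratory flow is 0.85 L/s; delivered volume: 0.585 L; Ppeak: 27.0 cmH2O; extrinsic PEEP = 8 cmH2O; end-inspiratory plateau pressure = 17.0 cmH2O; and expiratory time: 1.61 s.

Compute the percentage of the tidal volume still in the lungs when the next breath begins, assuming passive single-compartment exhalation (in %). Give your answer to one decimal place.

R = (PIP − Pplat)/V̇ = (27.0 − 17.0) / 0.85 = 10.0/0.85 = 11.765 cmH2O·s/L.
C = Vt/(Pplat − PEEP) = 585.0 / (17.0 − 8) = 585.0/9.0 = 65.0 mL/cmH2O.
τ = R × C = 11.765 × 0.065 L/cmH2O = 0.7647 s.
Fraction remaining at end-expiration = e^(−Te/τ) = e^(−1.61/0.7647) = 0.1218 → 12.18%.

12.2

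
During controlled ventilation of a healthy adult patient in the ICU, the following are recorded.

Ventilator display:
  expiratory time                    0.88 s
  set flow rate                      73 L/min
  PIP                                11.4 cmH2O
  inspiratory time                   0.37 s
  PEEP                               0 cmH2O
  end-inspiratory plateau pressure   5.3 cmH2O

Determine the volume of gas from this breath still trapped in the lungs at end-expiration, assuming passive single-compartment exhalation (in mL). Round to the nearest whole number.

Flow: 73 L/min ÷ 60 = 1.2167 L/s.
Vt = flow × Ti = 1.2167 L/s × 0.37 s × 1000 mL/L = 450.18 mL.
R = (PIP − Pplat)/V̇ = (11.4 − 5.3) / 1.2167 = 6.1/1.2167 = 5.014 cmH2O·s/L.
C = Vt/(Pplat − PEEP) = 450.18 / (5.3 − 0) = 450.18/5.3 = 84.94 mL/cmH2O.
τ = R × C = 5.014 × 0.08494 L/cmH2O = 0.4259 s.
Fraction remaining = e^(−Te/τ) = e^(−0.88/0.4259) = 0.1267.
Trapped volume = 450.18 × 0.1267 = 57.038 mL.

57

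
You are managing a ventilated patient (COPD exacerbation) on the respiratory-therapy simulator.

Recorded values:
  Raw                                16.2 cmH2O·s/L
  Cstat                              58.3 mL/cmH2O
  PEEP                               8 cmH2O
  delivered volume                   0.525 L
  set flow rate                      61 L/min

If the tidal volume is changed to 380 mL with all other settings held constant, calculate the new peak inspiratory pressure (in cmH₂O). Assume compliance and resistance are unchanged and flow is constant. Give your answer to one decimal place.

31.0

Flow: 61 L/min ÷ 60 = 1.0167 L/s.
PIP = Vt/C + R·V̇ + PEEP (constant-flow equation of motion).
Only the elastic term changes: ΔPIP = ΔVt / C = (380 − 525) / 58.3 = -2.487 cmH2O.
Original PIP = 525/58.3 + 16.2×1.0167 + 8 = 33.476 cmH2O; new PIP = 33.476 + (-2.487) = 30.989 cmH2O.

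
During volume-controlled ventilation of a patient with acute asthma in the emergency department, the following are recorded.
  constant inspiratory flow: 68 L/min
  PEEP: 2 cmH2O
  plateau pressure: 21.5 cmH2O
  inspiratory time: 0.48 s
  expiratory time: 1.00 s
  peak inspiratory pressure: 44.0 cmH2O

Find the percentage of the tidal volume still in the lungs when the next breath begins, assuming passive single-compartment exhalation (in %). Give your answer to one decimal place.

Flow: 68 L/min ÷ 60 = 1.1333 L/s.
Vt = flow × Ti = 1.1333 L/s × 0.48 s × 1000 mL/L = 543.98 mL.
R = (PIP − Pplat)/V̇ = (44.0 − 21.5) / 1.1333 = 22.5/1.1333 = 19.854 cmH2O·s/L.
C = Vt/(Pplat − PEEP) = 543.98 / (21.5 − 2) = 543.98/19.5 = 27.896 mL/cmH2O.
τ = R × C = 19.854 × 0.0279 L/cmH2O = 0.5539 s.
Fraction remaining at end-expiration = e^(−Te/τ) = e^(−1.00/0.5539) = 0.1644 → 16.44%.

16.4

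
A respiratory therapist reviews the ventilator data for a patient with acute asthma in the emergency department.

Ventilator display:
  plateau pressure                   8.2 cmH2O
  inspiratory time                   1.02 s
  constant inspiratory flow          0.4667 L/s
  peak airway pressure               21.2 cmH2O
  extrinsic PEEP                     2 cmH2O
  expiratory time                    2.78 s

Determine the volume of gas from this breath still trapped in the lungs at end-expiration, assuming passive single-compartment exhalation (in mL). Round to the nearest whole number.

130

Vt = flow × Ti = 0.4667 L/s × 1.02 s × 1000 mL/L = 476.03 mL.
R = (PIP − Pplat)/V̇ = (21.2 − 8.2) / 0.4667 = 13.0/0.4667 = 27.855 cmH2O·s/L.
C = Vt/(Pplat − PEEP) = 476.03 / (8.2 − 2) = 476.03/6.2 = 76.779 mL/cmH2O.
τ = R × C = 27.855 × 0.07678 L/cmH2O = 2.139 s.
Fraction remaining = e^(−Te/τ) = e^(−2.78/2.139) = 0.2726.
Trapped volume = 476.03 × 0.2726 = 129.77 mL.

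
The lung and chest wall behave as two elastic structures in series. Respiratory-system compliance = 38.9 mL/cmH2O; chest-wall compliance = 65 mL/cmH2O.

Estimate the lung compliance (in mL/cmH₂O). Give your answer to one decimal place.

1/CL = 1/Crs − 1/Ccw.
1/CL = 1/38.9 − 1/65 = 0.01032.
CL = 96.899 mL/cmH2O.

96.9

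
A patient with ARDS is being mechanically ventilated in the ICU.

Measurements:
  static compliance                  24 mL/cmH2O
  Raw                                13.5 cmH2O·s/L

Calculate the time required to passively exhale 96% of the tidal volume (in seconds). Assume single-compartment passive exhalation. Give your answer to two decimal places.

1.04

τ = R × C = 13.5 × 24 mL/cmH2O = 13.5 × 0.024 L/cmH2O = 0.324 s.
Exhaled fraction f = 1 − e^(−t/τ) → t = −τ·ln(1 − f) = −0.324·ln(0.04) = 1.043 s.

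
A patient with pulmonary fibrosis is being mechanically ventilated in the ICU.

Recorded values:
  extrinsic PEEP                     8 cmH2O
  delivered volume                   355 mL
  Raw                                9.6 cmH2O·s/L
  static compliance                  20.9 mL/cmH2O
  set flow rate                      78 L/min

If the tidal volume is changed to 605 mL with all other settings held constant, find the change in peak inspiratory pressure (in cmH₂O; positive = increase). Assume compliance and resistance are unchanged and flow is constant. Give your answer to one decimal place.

PIP = Vt/C + R·V̇ + PEEP (constant-flow equation of motion).
Only the elastic term changes: ΔPIP = ΔVt / C = (605 − 355) / 20.9 = 11.962 cmH2O.

12.0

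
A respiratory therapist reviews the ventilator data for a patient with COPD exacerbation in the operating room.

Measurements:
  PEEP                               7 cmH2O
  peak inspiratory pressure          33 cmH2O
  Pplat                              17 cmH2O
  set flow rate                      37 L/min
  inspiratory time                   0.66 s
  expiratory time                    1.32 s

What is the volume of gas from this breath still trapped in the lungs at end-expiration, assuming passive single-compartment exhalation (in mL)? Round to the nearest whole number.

117

Flow: 37 L/min ÷ 60 = 0.6167 L/s.
Vt = flow × Ti = 0.6167 L/s × 0.66 s × 1000 mL/L = 407.02 mL.
R = (PIP − Pplat)/V̇ = (33 − 17) / 0.6167 = 16.0/0.6167 = 25.945 cmH2O·s/L.
C = Vt/(Pplat − PEEP) = 407.02 / (17 − 7) = 407.02/10.0 = 40.702 mL/cmH2O.
τ = R × C = 25.945 × 0.0407 L/cmH2O = 1.056 s.
Fraction remaining = e^(−Te/τ) = e^(−1.32/1.056) = 0.2865.
Trapped volume = 407.02 × 0.2865 = 116.61 mL.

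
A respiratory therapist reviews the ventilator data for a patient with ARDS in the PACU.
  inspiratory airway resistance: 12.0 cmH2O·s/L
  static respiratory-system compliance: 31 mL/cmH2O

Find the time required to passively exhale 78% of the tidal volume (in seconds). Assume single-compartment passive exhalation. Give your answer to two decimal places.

τ = R × C = 12.0 × 31 mL/cmH2O = 12.0 × 0.031 L/cmH2O = 0.372 s.
Exhaled fraction f = 1 − e^(−t/τ) → t = −τ·ln(1 − f) = −0.372·ln(0.22) = 0.5633 s.

0.56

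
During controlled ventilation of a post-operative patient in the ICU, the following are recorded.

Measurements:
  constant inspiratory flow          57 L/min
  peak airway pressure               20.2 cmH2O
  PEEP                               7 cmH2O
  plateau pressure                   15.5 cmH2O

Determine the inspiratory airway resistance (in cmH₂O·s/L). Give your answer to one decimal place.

Flow: 57 L/min ÷ 60 = 0.95 L/s.
Raw = (PIP − Pplat) / flow = (20.2 − 15.5) / 0.95 = 4.7 / 0.95 = 4.947 cmH2O·s/L.

4.9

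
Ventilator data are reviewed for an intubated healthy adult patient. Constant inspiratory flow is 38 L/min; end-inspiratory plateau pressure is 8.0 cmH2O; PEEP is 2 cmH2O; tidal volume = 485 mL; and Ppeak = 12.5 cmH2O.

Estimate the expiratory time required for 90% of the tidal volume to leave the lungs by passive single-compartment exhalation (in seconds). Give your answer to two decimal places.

1.32

Flow: 38 L/min ÷ 60 = 0.6333 L/s.
R = (PIP − Pplat)/V̇ = (12.5 − 8.0) / 0.6333 = 4.5/0.6333 = 7.106 cmH2O·s/L.
C = Vt/(Pplat − PEEP) = 485.0 / (8.0 − 2) = 485.0/6.0 = 80.833 mL/cmH2O.
τ = R × C = 7.106 × 0.08083 L/cmH2O = 0.5744 s.
t = −τ·ln(1 − 0.90) = −0.5744·ln(0.1) = 1.323 s.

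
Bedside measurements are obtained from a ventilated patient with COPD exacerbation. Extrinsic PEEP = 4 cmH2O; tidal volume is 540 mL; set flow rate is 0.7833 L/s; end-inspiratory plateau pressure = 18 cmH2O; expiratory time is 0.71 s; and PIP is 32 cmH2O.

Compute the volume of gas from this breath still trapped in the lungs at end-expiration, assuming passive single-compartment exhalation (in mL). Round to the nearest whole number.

R = (PIP − Pplat)/V̇ = (32 − 18) / 0.7833 = 14.0/0.7833 = 17.873 cmH2O·s/L.
C = Vt/(Pplat − PEEP) = 540.0 / (18 − 4) = 540.0/14.0 = 38.571 mL/cmH2O.
τ = R × C = 17.873 × 0.03857 L/cmH2O = 0.6894 s.
Fraction remaining = e^(−Te/τ) = e^(−0.71/0.6894) = 0.357.
Trapped volume = 540.0 × 0.357 = 192.78 mL.

193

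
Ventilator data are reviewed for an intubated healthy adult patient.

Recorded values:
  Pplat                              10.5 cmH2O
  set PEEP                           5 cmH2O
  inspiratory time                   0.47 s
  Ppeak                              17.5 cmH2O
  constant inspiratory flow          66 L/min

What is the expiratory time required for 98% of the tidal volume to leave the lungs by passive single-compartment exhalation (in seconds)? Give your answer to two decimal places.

2.34

Flow: 66 L/min ÷ 60 = 1.1 L/s.
Vt = flow × Ti = 1.1 L/s × 0.47 s × 1000 mL/L = 517.0 mL.
R = (PIP − Pplat)/V̇ = (17.5 − 10.5) / 1.1 = 7.0/1.1 = 6.364 cmH2O·s/L.
C = Vt/(Pplat − PEEP) = 517.0 / (10.5 − 5) = 517.0/5.5 = 94.0 mL/cmH2O.
τ = R × C = 6.364 × 0.094 L/cmH2O = 0.5982 s.
t = −τ·ln(1 − 0.98) = −0.5982·ln(0.02) = 2.34 s.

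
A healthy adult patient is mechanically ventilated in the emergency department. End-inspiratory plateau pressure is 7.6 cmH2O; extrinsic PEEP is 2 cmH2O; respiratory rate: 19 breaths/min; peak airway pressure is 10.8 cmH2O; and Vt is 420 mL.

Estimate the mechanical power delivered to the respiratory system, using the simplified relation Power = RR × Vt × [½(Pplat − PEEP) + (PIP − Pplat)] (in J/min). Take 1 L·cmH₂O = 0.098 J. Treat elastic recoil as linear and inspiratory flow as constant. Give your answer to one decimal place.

4.7

Per-breath work = Vt × [½(Pplat−PEEP) + (PIP−Pplat)] = 0.420 × [0.5×5.6 + 3.2] = 0.420 × 6.0 = 2.52 L·cmH2O.
Power = 19 × 2.52 = 47.88 L·cmH2O/min.
× 0.098 J/(L·cmH2O) → 4.692 J/min.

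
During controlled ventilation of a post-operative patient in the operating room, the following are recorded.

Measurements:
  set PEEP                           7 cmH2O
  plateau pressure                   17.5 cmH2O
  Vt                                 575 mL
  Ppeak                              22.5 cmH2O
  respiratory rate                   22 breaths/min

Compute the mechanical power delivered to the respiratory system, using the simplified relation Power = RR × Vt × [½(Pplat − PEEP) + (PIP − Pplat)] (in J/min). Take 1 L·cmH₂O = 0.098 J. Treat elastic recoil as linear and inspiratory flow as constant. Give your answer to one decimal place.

12.7

Per-breath work = Vt × [½(Pplat−PEEP) + (PIP−Pplat)] = 0.575 × [0.5×10.5 + 5.0] = 0.575 × 10.25 = 5.894 L·cmH2O.
Power = 22 × 5.894 = 129.67 L·cmH2O/min.
× 0.098 J/(L·cmH2O) → 12.708 J/min.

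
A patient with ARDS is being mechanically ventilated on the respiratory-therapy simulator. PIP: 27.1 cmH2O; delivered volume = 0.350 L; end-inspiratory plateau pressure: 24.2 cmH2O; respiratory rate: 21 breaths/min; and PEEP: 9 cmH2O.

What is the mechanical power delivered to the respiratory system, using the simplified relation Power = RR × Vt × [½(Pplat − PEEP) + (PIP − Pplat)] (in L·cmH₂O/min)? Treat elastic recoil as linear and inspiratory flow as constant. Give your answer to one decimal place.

77.2

Per-breath work = Vt × [½(Pplat−PEEP) + (PIP−Pplat)] = 0.350 × [0.5×15.2 + 2.9] = 0.350 × 10.5 = 3.675 L·cmH2O.
Power = 21 × 3.675 = 77.175 L·cmH2O/min.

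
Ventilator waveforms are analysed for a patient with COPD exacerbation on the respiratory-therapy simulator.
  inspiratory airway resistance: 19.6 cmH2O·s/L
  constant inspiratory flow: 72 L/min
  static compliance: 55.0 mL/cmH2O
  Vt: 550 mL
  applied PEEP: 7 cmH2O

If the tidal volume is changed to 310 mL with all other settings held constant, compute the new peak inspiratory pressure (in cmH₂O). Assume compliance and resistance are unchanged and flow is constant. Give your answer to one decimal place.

36.2

Flow: 72 L/min ÷ 60 = 1.2 L/s.
PIP = Vt/C + R·V̇ + PEEP (constant-flow equation of motion).
Only the elastic term changes: ΔPIP = ΔVt / C = (310 − 550) / 55.0 = -4.364 cmH2O.
Original PIP = 550/55.0 + 19.6×1.2 + 7 = 40.52 cmH2O; new PIP = 40.52 + (-4.364) = 36.156 cmH2O.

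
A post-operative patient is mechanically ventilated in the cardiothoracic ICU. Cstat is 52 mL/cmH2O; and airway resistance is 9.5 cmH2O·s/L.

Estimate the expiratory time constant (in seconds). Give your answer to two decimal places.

0.49

τ = R × C = 9.5 × 52 mL/cmH2O = 9.5 × 0.052 L/cmH2O = 0.494 s.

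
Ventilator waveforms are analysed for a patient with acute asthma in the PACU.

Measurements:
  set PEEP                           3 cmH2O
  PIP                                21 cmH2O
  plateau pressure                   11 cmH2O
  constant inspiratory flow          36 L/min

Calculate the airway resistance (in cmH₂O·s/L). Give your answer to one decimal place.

16.7

Flow: 36 L/min ÷ 60 = 0.6 L/s.
Raw = (PIP − Pplat) / flow = (21 − 11) / 0.6 = 10.0 / 0.6 = 16.667 cmH2O·s/L.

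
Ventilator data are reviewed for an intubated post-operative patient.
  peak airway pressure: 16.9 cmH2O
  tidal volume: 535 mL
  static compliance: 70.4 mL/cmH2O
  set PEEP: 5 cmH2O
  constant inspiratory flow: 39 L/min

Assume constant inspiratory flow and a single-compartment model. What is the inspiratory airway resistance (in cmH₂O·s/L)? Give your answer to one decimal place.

Flow: 39 L/min ÷ 60 = 0.65 L/s.
Equation of motion (constant flow): PIP = Vt/C + R·V̇ + PEEP.
R·V̇ = PIP − Vt/C − PEEP = 16.9 − 535/70.4 − 5 = 16.9 − 7.599 − 5 = 4.301 cmH2O.
R = 4.301 / 0.65 = 6.617 cmH2O·s/L.

6.6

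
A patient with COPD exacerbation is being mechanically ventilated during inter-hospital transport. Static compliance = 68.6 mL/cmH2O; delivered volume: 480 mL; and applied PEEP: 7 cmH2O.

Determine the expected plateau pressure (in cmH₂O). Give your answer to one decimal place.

14.0

Pplat = PEEP + Vt / Cstat = 7 + 480 / 68.6 = 7 + 6.997 = 13.997 cmH2O.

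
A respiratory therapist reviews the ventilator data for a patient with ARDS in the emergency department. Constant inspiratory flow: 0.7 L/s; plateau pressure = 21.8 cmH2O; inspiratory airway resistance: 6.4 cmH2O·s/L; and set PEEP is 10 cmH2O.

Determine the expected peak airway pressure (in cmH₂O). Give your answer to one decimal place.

PIP = Pplat + Raw × flow = 21.8 + 6.4 × 0.7 = 21.8 + 4.48 = 26.28 cmH2O.

26.3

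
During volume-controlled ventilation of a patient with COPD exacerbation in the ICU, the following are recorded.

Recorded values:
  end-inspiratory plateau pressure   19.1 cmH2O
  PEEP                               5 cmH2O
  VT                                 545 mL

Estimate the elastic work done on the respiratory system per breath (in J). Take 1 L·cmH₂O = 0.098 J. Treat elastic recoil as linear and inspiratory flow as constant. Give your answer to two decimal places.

0.38

Elastic work ≈ ½ × (Pplat − PEEP) × Vt = 0.5 × (19.1 − 5) × 0.545 L = 0.5 × 14.1 × 0.545 = 3.842 L·cmH2O.
× 0.098 J/(L·cmH2O) → 0.3765 J.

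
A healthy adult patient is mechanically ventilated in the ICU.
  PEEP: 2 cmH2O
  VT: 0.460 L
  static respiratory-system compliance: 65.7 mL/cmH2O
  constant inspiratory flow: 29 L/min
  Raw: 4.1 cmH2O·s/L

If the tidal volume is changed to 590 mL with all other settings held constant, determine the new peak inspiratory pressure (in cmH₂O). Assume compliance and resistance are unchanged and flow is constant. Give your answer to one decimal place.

Flow: 29 L/min ÷ 60 = 0.4833 L/s.
PIP = Vt/C + R·V̇ + PEEP (constant-flow equation of motion).
Only the elastic term changes: ΔPIP = ΔVt / C = (590 − 460) / 65.7 = 1.979 cmH2O.
Original PIP = 460/65.7 + 4.1×0.4833 + 2 = 10.983 cmH2O; new PIP = 10.983 + (1.979) = 12.962 cmH2O.

13.0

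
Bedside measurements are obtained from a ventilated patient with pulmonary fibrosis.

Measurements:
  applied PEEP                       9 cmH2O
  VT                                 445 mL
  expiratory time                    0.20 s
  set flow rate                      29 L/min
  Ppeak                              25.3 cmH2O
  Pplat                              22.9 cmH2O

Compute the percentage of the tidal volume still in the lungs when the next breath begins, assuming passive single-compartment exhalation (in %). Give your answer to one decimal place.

28.4

Flow: 29 L/min ÷ 60 = 0.4833 L/s.
R = (PIP − Pplat)/V̇ = (25.3 − 22.9) / 0.4833 = 2.4/0.4833 = 4.966 cmH2O·s/L.
C = Vt/(Pplat − PEEP) = 445.0 / (22.9 − 9) = 445.0/13.9 = 32.014 mL/cmH2O.
τ = R × C = 4.966 × 0.03201 L/cmH2O = 0.159 s.
Fraction remaining at end-expiration = e^(−Te/τ) = e^(−0.20/0.159) = 0.2843 → 28.43%.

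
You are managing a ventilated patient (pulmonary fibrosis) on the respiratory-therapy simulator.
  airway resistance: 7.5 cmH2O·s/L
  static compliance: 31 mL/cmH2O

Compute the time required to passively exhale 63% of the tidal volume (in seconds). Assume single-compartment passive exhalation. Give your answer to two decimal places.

0.23

τ = R × C = 7.5 × 31 mL/cmH2O = 7.5 × 0.031 L/cmH2O = 0.2325 s.
Exhaled fraction f = 1 − e^(−t/τ) → t = −τ·ln(1 − f) = −0.2325·ln(0.37) = 0.2312 s.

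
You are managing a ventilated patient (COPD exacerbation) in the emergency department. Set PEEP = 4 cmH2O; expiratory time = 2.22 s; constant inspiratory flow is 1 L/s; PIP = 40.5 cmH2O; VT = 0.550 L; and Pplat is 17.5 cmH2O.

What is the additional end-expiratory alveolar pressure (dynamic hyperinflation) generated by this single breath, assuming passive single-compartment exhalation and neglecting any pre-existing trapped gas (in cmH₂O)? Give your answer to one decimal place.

R = (PIP − Pplat)/V̇ = (40.5 − 17.5) / 1 = 23.0/1 = 23.0 cmH2O·s/L.
C = Vt/(Pplat − PEEP) = 550.0 / (17.5 − 4) = 550.0/13.5 = 40.741 mL/cmH2O.
τ = R × C = 23.0 × 0.04074 L/cmH2O = 0.937 s.
Fraction remaining = e^(−Te/τ) = e^(−2.22/0.937) = 0.09355; trapped volume = 550.0 × 0.09355 = 51.453 mL.
Additional alveolar pressure from trapping ≈ V_trapped / C = 51.453 / 40.741 = 1.263 cmH2O.

1.3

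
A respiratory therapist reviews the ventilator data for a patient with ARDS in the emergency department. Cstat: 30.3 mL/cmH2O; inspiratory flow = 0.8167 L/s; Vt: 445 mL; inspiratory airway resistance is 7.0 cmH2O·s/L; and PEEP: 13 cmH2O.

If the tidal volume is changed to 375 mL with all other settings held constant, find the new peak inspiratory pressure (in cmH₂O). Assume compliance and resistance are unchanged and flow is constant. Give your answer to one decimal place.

PIP = Vt/C + R·V̇ + PEEP (constant-flow equation of motion).
Only the elastic term changes: ΔPIP = ΔVt / C = (375 − 445) / 30.3 = -2.31 cmH2O.
Original PIP = 445/30.3 + 7.0×0.8167 + 13 = 33.403 cmH2O; new PIP = 33.403 + (-2.31) = 31.093 cmH2O.

31.1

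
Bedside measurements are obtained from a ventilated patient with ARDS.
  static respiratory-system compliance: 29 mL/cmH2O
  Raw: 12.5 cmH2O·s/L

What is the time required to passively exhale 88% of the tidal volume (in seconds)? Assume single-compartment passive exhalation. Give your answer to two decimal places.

0.77

τ = R × C = 12.5 × 29 mL/cmH2O = 12.5 × 0.029 L/cmH2O = 0.3625 s.
Exhaled fraction f = 1 − e^(−t/τ) → t = −τ·ln(1 − f) = −0.3625·ln(0.12) = 0.7686 s.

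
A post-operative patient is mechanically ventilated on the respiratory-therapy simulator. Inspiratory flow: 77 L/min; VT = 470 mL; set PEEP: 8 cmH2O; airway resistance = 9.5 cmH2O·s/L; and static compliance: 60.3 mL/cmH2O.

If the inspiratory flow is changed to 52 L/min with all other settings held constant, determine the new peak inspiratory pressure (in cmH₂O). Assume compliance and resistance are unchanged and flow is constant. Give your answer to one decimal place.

Flow: 77 L/min ÷ 60 = 1.2833 L/s.
New flow: 52 L/min ÷ 60 = 0.8667 L/s.
PIP = Vt/C + R·V̇ + PEEP (constant-flow equation of motion).
Only the resistive term changes: ΔPIP = R × ΔV̇ = 9.5 × (0.8667 − 1.2833) = 9.5 × -0.4166 = -3.958 cmH2O.
Original PIP = 470/60.3 + 9.5×1.2833 + 8 = 27.986 cmH2O; new PIP = 27.986 + (-3.958) = 24.028 cmH2O.

24.0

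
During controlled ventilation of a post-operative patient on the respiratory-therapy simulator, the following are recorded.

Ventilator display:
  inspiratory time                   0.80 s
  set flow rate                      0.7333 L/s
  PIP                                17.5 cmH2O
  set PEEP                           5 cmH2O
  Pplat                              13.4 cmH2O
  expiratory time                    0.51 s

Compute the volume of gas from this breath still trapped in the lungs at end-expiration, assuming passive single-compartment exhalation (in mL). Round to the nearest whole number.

159

Vt = flow × Ti = 0.7333 L/s × 0.80 s × 1000 mL/L = 586.64 mL.
R = (PIP − Pplat)/V̇ = (17.5 − 13.4) / 0.7333 = 4.1/0.7333 = 5.591 cmH2O·s/L.
C = Vt/(Pplat − PEEP) = 586.64 / (13.4 − 5) = 586.64/8.4 = 69.838 mL/cmH2O.
τ = R × C = 5.591 × 0.06984 L/cmH2O = 0.3905 s.
Fraction remaining = e^(−Te/τ) = e^(−0.51/0.3905) = 0.2709.
Trapped volume = 586.64 × 0.2709 = 158.92 mL.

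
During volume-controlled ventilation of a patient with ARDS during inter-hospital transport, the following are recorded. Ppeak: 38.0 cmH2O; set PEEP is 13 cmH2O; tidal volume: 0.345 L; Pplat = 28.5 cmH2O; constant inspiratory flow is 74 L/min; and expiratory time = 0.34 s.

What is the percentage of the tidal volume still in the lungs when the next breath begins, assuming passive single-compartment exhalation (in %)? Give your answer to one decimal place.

13.8

Flow: 74 L/min ÷ 60 = 1.2333 L/s.
R = (PIP − Pplat)/V̇ = (38.0 − 28.5) / 1.2333 = 9.5/1.2333 = 7.703 cmH2O·s/L.
C = Vt/(Pplat − PEEP) = 345.0 / (28.5 − 13) = 345.0/15.5 = 22.258 mL/cmH2O.
τ = R × C = 7.703 × 0.02226 L/cmH2O = 0.1715 s.
Fraction remaining at end-expiration = e^(−Te/τ) = e^(−0.34/0.1715) = 0.1377 → 13.77%.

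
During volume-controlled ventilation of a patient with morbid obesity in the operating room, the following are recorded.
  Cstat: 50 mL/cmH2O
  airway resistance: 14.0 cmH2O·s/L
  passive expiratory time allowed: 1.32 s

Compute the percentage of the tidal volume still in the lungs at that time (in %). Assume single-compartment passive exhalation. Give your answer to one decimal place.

τ = R × C = 14.0 × 50 mL/cmH2O = 14.0 × 0.050 L/cmH2O = 0.7 s.
Passive exhalation: V(t)/V₀ = e^(−t/τ) = e^(−1.32/0.7) = 0.1517.
Fraction remaining = 0.1517 → 15.17%.

15.2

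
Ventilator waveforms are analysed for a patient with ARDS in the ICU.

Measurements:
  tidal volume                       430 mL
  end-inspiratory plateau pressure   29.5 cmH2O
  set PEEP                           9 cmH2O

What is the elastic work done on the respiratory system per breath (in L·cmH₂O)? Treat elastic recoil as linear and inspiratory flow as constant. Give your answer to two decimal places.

Elastic work ≈ ½ × (Pplat − PEEP) × Vt = 0.5 × (29.5 − 9) × 0.430 L = 0.5 × 20.5 × 0.430 = 4.408 L·cmH2O.

4.41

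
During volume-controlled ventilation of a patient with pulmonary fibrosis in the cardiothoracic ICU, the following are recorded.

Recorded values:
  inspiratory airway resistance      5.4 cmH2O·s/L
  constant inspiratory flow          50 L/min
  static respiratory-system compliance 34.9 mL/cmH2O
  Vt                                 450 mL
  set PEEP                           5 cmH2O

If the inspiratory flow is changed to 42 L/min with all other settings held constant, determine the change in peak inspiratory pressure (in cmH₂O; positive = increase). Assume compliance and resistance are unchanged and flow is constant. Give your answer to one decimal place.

-0.7

Flow: 50 L/min ÷ 60 = 0.8333 L/s.
New flow: 42 L/min ÷ 60 = 0.7 L/s.
PIP = Vt/C + R·V̇ + PEEP (constant-flow equation of motion).
Only the resistive term changes: ΔPIP = R × ΔV̇ = 5.4 × (0.7 − 0.8333) = 5.4 × -0.1333 = -0.7198 cmH2O.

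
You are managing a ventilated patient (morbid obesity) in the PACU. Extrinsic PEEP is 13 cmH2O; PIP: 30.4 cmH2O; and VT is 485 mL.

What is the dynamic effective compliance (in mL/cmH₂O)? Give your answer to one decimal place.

27.9

Dynamic compliance = Vt / (PIP − PEEP) = 485 / (30.4 − 13) = 485 / 17.4 = 27.874 mL/cmH2O.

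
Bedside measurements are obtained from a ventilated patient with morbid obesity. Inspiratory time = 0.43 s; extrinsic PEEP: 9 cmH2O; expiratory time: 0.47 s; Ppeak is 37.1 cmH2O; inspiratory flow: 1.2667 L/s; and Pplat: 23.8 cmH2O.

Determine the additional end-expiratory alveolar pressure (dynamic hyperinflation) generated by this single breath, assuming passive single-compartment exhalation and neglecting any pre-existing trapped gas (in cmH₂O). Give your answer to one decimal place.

4.4

Vt = flow × Ti = 1.2667 L/s × 0.43 s × 1000 mL/L = 544.68 mL.
R = (PIP − Pplat)/V̇ = (37.1 − 23.8) / 1.2667 = 13.3/1.2667 = 10.5 cmH2O·s/L.
C = Vt/(Pplat − PEEP) = 544.68 / (23.8 − 9) = 544.68/14.8 = 36.803 mL/cmH2O.
τ = R × C = 10.5 × 0.0368 L/cmH2O = 0.3864 s.
Fraction remaining = e^(−Te/τ) = e^(−0.47/0.3864) = 0.2963; trapped volume = 544.68 × 0.2963 = 161.39 mL.
Additional alveolar pressure from trapping ≈ V_trapped / C = 161.39 / 36.803 = 4.385 cmH2O.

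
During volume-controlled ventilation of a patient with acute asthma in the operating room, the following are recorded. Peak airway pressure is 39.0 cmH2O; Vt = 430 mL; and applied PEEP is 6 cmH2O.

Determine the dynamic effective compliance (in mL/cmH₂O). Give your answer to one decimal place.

13.0

Dynamic compliance = Vt / (PIP − PEEP) = 430 / (39.0 − 6) = 430 / 33.0 = 13.03 mL/cmH2O.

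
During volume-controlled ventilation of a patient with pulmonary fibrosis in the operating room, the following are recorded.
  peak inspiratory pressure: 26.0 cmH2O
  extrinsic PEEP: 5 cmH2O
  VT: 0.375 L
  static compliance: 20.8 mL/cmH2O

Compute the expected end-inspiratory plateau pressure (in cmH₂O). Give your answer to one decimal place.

Pplat = PEEP + Vt / Cstat = 5 + 375 / 20.8 = 5 + 18.029 = 23.029 cmH2O.

23.0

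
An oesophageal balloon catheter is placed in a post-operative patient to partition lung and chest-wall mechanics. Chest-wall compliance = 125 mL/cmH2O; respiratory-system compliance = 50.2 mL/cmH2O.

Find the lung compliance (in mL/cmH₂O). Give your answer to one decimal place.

83.9

1/CL = 1/Crs − 1/Ccw.
1/CL = 1/50.2 − 1/125 = 0.01192.
CL = 83.893 mL/cmH2O.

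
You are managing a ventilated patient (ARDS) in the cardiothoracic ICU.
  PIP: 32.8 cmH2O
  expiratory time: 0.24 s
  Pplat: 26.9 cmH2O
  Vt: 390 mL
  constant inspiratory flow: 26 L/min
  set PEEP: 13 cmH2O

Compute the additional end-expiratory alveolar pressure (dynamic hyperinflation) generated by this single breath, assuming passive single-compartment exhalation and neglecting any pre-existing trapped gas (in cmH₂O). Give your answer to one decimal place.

Flow: 26 L/min ÷ 60 = 0.4333 L/s.
R = (PIP − Pplat)/V̇ = (32.8 − 26.9) / 0.4333 = 5.9/0.4333 = 13.616 cmH2O·s/L.
C = Vt/(Pplat − PEEP) = 390.0 / (26.9 − 13) = 390.0/13.9 = 28.058 mL/cmH2O.
τ = R × C = 13.616 × 0.02806 L/cmH2O = 0.3821 s.
Fraction remaining = e^(−Te/τ) = e^(−0.24/0.3821) = 0.5336; trapped volume = 390.0 × 0.5336 = 208.1 mL.
Additional alveolar pressure from trapping ≈ V_trapped / C = 208.1 / 28.058 = 7.417 cmH2O.

7.4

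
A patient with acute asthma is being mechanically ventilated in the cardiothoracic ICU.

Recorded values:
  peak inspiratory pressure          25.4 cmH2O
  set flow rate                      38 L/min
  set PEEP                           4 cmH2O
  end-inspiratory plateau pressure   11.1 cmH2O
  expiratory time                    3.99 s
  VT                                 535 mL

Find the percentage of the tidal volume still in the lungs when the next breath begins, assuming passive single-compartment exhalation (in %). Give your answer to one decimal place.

9.6

Flow: 38 L/min ÷ 60 = 0.6333 L/s.
R = (PIP − Pplat)/V̇ = (25.4 − 11.1) / 0.6333 = 14.3/0.6333 = 22.58 cmH2O·s/L.
C = Vt/(Pplat − PEEP) = 535.0 / (11.1 − 4) = 535.0/7.1 = 75.352 mL/cmH2O.
τ = R × C = 22.58 × 0.07535 L/cmH2O = 1.701 s.
Fraction remaining at end-expiration = e^(−Te/τ) = e^(−3.99/1.701) = 0.09578 → 9.578%.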